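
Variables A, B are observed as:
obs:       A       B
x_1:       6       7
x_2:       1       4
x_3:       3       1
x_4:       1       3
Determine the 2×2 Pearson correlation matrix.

Step 1 — column means:
  mean(A) = (6 + 1 + 3 + 1) / 4 = 11/4 = 2.75
  mean(B) = (7 + 4 + 1 + 3) / 4 = 15/4 = 3.75

Step 2 — sample variances and covariances s[i,j] = (1/(n-1)) · Σ_k (x_{k,i} - mean_i) · (x_{k,j} - mean_j), with n-1 = 3:
  s[A,A] = ((3.25)·(3.25) + (-1.75)·(-1.75) + (0.25)·(0.25) + (-1.75)·(-1.75)) / 3 = 16.75/3 = 5.5833
  s[A,B] = ((3.25)·(3.25) + (-1.75)·(0.25) + (0.25)·(-2.75) + (-1.75)·(-0.75)) / 3 = 10.75/3 = 3.5833
  s[B,B] = ((3.25)·(3.25) + (0.25)·(0.25) + (-2.75)·(-2.75) + (-0.75)·(-0.75)) / 3 = 18.75/3 = 6.25
  Sample standard deviations s_i = √(s[i,i]):
  s(A) = √(5.5833) = 2.3629
  s(B) = √(6.25) = 2.5

Step 3 — r_{ij} = s_{ij} / (s_i · s_j):
  r[A,A] = 1 (diagonal).
  r[A,B] = 3.5833 / (2.3629 · 2.5) = 3.5833 / 5.9073 = 0.6066
  r[B,B] = 1 (diagonal).

R is symmetric with unit diagonal. Assembling:

R = [[1, 0.6066],
 [0.6066, 1]]


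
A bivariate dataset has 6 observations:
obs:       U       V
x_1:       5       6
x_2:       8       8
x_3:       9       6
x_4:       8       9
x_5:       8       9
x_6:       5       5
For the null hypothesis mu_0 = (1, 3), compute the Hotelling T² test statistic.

Step 1 — sample mean vector:
  mean(U) = (5 + 8 + 9 + 8 + 8 + 5) / 6 = 43/6 = 7.1667
  mean(V) = (6 + 8 + 6 + 9 + 9 + 5) / 6 = 43/6 = 7.1667
  x̄ = (7.1667, 7.1667),  deviation x̄ - mu_0 = (7.1667, 7.1667) - (1, 3) = (6.1667, 4.1667).

Step 2 — sample covariance matrix, S[i,j] = (1/(n-1)) · Σ_k (x_{k,i} - mean_i) · (x_{k,j} - mean_j), divisor n-1 = 5:
  S[U,U] = ((-2.1667)·(-2.1667) + (0.8333)·(0.8333) + (1.8333)·(1.8333) + (0.8333)·(0.8333) + (0.8333)·(0.8333) + (-2.1667)·(-2.1667)) / 5 = 14.8333/5 = 2.9667
  S[U,V] = ((-2.1667)·(-1.1667) + (0.8333)·(0.8333) + (1.8333)·(-1.1667) + (0.8333)·(1.8333) + (0.8333)·(1.8333) + (-2.1667)·(-2.1667)) / 5 = 8.8333/5 = 1.7667
  S[V,V] = ((-1.1667)·(-1.1667) + (0.8333)·(0.8333) + (-1.1667)·(-1.1667) + (1.8333)·(1.8333) + (1.8333)·(1.8333) + (-2.1667)·(-2.1667)) / 5 = 14.8333/5 = 2.9667
  S = [[2.9667, 1.7667],
 [1.7667, 2.9667]].

Step 3 — invert S. det(S) = 2.9667·2.9667 - (1.7667)² = 5.68.
  S^{-1} = (1/det) · [[d, -b], [-b, a]] = [[0.5223, -0.311],
 [-0.311, 0.5223]].

Step 4 — quadratic form (x̄ - mu_0)^T · S^{-1} · (x̄ - mu_0):
  S^{-1} · (x̄ - mu_0) = (1.9249, 0.2582),
  (x̄ - mu_0)^T · [...] = (6.1667)·(1.9249) + (4.1667)·(0.2582) = 12.946.

Step 5 — scale by n: T² = 6 · 12.946 = 77.6761.

T² ≈ 77.6761


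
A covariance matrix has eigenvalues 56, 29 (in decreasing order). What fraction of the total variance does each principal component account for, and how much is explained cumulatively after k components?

Step 1 — total variance = trace(Sigma) = Σ λ_i = 56 + 29 = 85.

Step 2 — fraction explained by component i = λ_i / Σ λ:
  PC1: 56/85 = 0.6588
  PC2: 29/85 = 0.3412

Step 3 — cumulative fraction after k components = (λ_1 + ... + λ_k) / Σ λ:
  k = 1: 56/85 = 0.6588
  k = 2: (56 + 29)/85 = 85/85 = 1

Summary (fraction, with percent):

explained: PC1 0.6588 (65.88%), PC2 0.3412 (34.12%);  cumulative: 0.6588, 1


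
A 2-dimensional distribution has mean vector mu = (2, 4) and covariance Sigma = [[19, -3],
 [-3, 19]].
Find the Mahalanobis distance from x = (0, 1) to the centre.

Step 1 — centre the observation: (x - mu) = (-2, -3).

Step 2 — invert Sigma. det(Sigma) = 19·19 - (-3)² = 352.
  Sigma^{-1} = (1/det) · [[d, -b], [-b, a]] = [[0.054, 0.0085],
 [0.0085, 0.054]].

Step 3 — form the quadratic (x - mu)^T · Sigma^{-1} · (x - mu):
  Sigma^{-1} · (x - mu) = (-0.1335, -0.179).
  (x - mu)^T · [Sigma^{-1} · (x - mu)] = (-2)·(-0.1335) + (-3)·(-0.179) = 0.804.

Step 4 — take square root: d = √(0.804) ≈ 0.8966.

d(x, mu) = √(0.804) ≈ 0.8966


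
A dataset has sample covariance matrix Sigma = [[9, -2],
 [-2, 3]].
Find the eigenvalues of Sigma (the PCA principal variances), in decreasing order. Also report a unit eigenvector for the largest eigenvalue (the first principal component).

Step 1 — characteristic polynomial of 2×2 Sigma:
  det(Sigma - λI) = λ² - trace · λ + det = 0.
  trace = 9 + 3 = 12, det = 9·3 - (-2)² = 23.
Step 2 — discriminant:
  Δ = trace² - 4·det = 144 - 92 = 52.
Step 3 — eigenvalues:
  λ = (trace ± √Δ)/2 = (12 ± 7.2111)/2,
  λ_1 = 9.6056,  λ_2 = 2.3944.

Step 4 — unit eigenvector for λ_1: solve (Sigma - λ_1 I)v = 0. First row:
  (9 - 9.6056)·v_x + (-2)·v_y = 0, i.e. (-0.6056)·v_x + (-2)·v_y = 0,
  so v ∝ (b, λ_1 - a) = (-2, 0.6056); multiply by -1 so the first entry is positive: u = (2, -0.6056).
  ||u|| = √((2)² + (-0.6056)²) = √(4.3667) ≈ 2.0897,
  v_1 = u/||u|| ≈ (0.9571, -0.2898) (||v_1|| = 1).

λ_1 = 9.6056,  λ_2 = 2.3944;  v_1 ≈ (0.9571, -0.2898)


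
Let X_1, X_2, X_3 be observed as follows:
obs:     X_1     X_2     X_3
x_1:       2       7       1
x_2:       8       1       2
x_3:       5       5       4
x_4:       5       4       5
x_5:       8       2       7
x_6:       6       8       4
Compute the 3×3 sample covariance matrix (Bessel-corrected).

Step 1 — column means:
  mean(X_1) = (2 + 8 + 5 + 5 + 8 + 6) / 6 = 34/6 = 5.6667
  mean(X_2) = (7 + 1 + 5 + 4 + 2 + 8) / 6 = 27/6 = 4.5
  mean(X_3) = (1 + 2 + 4 + 5 + 7 + 4) / 6 = 23/6 = 3.8333

Step 2 — sample covariance S[i,j] = (1/(n-1)) · Σ_k (x_{k,i} - mean_i) · (x_{k,j} - mean_j), with n-1 = 5.
  S[X_1,X_1] = ((-3.6667)·(-3.6667) + (2.3333)·(2.3333) + (-0.6667)·(-0.6667) + (-0.6667)·(-0.6667) + (2.3333)·(2.3333) + (0.3333)·(0.3333)) / 5 = 25.3333/5 = 5.0667
  S[X_1,X_2] = ((-3.6667)·(2.5) + (2.3333)·(-3.5) + (-0.6667)·(0.5) + (-0.6667)·(-0.5) + (2.3333)·(-2.5) + (0.3333)·(3.5)) / 5 = -22/5 = -4.4
  S[X_1,X_3] = ((-3.6667)·(-2.8333) + (2.3333)·(-1.8333) + (-0.6667)·(0.1667) + (-0.6667)·(1.1667) + (2.3333)·(3.1667) + (0.3333)·(0.1667)) / 5 = 12.6667/5 = 2.5333
  S[X_2,X_2] = ((2.5)·(2.5) + (-3.5)·(-3.5) + (0.5)·(0.5) + (-0.5)·(-0.5) + (-2.5)·(-2.5) + (3.5)·(3.5)) / 5 = 37.5/5 = 7.5
  S[X_2,X_3] = ((2.5)·(-2.8333) + (-3.5)·(-1.8333) + (0.5)·(0.1667) + (-0.5)·(1.1667) + (-2.5)·(3.1667) + (3.5)·(0.1667)) / 5 = -8.5/5 = -1.7
  S[X_3,X_3] = ((-2.8333)·(-2.8333) + (-1.8333)·(-1.8333) + (0.1667)·(0.1667) + (1.1667)·(1.1667) + (3.1667)·(3.1667) + (0.1667)·(0.1667)) / 5 = 22.8333/5 = 4.5667

S is symmetric (S[j,i] = S[i,j]). Assembling:

S = [[5.0667, -4.4, 2.5333],
 [-4.4, 7.5, -1.7],
 [2.5333, -1.7, 4.5667]]


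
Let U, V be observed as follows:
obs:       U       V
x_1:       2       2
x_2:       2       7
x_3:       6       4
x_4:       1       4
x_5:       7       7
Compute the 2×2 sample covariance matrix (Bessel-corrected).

Step 1 — column means:
  mean(U) = (2 + 2 + 6 + 1 + 7) / 5 = 18/5 = 3.6
  mean(V) = (2 + 7 + 4 + 4 + 7) / 5 = 24/5 = 4.8

Step 2 — sample covariance S[i,j] = (1/(n-1)) · Σ_k (x_{k,i} - mean_i) · (x_{k,j} - mean_j), with n-1 = 4.
  S[U,U] = ((-1.6)·(-1.6) + (-1.6)·(-1.6) + (2.4)·(2.4) + (-2.6)·(-2.6) + (3.4)·(3.4)) / 4 = 29.2/4 = 7.3
  S[U,V] = ((-1.6)·(-2.8) + (-1.6)·(2.2) + (2.4)·(-0.8) + (-2.6)·(-0.8) + (3.4)·(2.2)) / 4 = 8.6/4 = 2.15
  S[V,V] = ((-2.8)·(-2.8) + (2.2)·(2.2) + (-0.8)·(-0.8) + (-0.8)·(-0.8) + (2.2)·(2.2)) / 4 = 18.8/4 = 4.7

S is symmetric (S[j,i] = S[i,j]). Assembling:

S = [[7.3, 2.15],
 [2.15, 4.7]]


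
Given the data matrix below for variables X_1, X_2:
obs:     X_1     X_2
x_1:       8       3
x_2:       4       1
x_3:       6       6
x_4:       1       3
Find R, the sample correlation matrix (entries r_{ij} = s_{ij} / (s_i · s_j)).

Step 1 — column means:
  mean(X_1) = (8 + 4 + 6 + 1) / 4 = 19/4 = 4.75
  mean(X_2) = (3 + 1 + 6 + 3) / 4 = 13/4 = 3.25

Step 2 — sample variances and covariances s[i,j] = (1/(n-1)) · Σ_k (x_{k,i} - mean_i) · (x_{k,j} - mean_j), with n-1 = 3:
  s[X_1,X_1] = ((3.25)·(3.25) + (-0.75)·(-0.75) + (1.25)·(1.25) + (-3.75)·(-3.75)) / 3 = 26.75/3 = 8.9167
  s[X_1,X_2] = ((3.25)·(-0.25) + (-0.75)·(-2.25) + (1.25)·(2.75) + (-3.75)·(-0.25)) / 3 = 5.25/3 = 1.75
  s[X_2,X_2] = ((-0.25)·(-0.25) + (-2.25)·(-2.25) + (2.75)·(2.75) + (-0.25)·(-0.25)) / 3 = 12.75/3 = 4.25
  Sample standard deviations s_i = √(s[i,i]):
  s(X_1) = √(8.9167) = 2.9861
  s(X_2) = √(4.25) = 2.0616

Step 3 — r_{ij} = s_{ij} / (s_i · s_j):
  r[X_1,X_1] = 1 (diagonal).
  r[X_1,X_2] = 1.75 / (2.9861 · 2.0616) = 1.75 / 6.156 = 0.2843
  r[X_2,X_2] = 1 (diagonal).

R is symmetric with unit diagonal. Assembling:

R = [[1, 0.2843],
 [0.2843, 1]]


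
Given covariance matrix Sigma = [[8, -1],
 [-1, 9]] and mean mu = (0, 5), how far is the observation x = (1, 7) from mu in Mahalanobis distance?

Step 1 — centre the observation: (x - mu) = (1, 2).

Step 2 — invert Sigma. det(Sigma) = 8·9 - (-1)² = 71.
  Sigma^{-1} = (1/det) · [[d, -b], [-b, a]] = [[0.1268, 0.0141],
 [0.0141, 0.1127]].

Step 3 — form the quadratic (x - mu)^T · Sigma^{-1} · (x - mu):
  Sigma^{-1} · (x - mu) = (0.1549, 0.2394).
  (x - mu)^T · [Sigma^{-1} · (x - mu)] = (1)·(0.1549) + (2)·(0.2394) = 0.6338.

Step 4 — take square root: d = √(0.6338) ≈ 0.7961.

d(x, mu) = √(0.6338) ≈ 0.7961


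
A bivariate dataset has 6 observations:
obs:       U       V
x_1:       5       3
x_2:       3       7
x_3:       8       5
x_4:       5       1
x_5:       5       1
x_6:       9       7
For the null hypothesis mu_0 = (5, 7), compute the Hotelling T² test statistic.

Step 1 — sample mean vector:
  mean(U) = (5 + 3 + 8 + 5 + 5 + 9) / 6 = 35/6 = 5.8333
  mean(V) = (3 + 7 + 5 + 1 + 1 + 7) / 6 = 24/6 = 4
  x̄ = (5.8333, 4),  deviation x̄ - mu_0 = (5.8333, 4) - (5, 7) = (0.8333, -3).

Step 2 — sample covariance matrix, S[i,j] = (1/(n-1)) · Σ_k (x_{k,i} - mean_i) · (x_{k,j} - mean_j), divisor n-1 = 5:
  S[U,U] = ((-0.8333)·(-0.8333) + (-2.8333)·(-2.8333) + (2.1667)·(2.1667) + (-0.8333)·(-0.8333) + (-0.8333)·(-0.8333) + (3.1667)·(3.1667)) / 5 = 24.8333/5 = 4.9667
  S[U,V] = ((-0.8333)·(-1) + (-2.8333)·(3) + (2.1667)·(1) + (-0.8333)·(-3) + (-0.8333)·(-3) + (3.1667)·(3)) / 5 = 9/5 = 1.8
  S[V,V] = ((-1)·(-1) + (3)·(3) + (1)·(1) + (-3)·(-3) + (-3)·(-3) + (3)·(3)) / 5 = 38/5 = 7.6
  S = [[4.9667, 1.8],
 [1.8, 7.6]].

Step 3 — invert S. det(S) = 4.9667·7.6 - (1.8)² = 34.5067.
  S^{-1} = (1/det) · [[d, -b], [-b, a]] = [[0.2202, -0.0522],
 [-0.0522, 0.1439]].

Step 4 — quadratic form (x̄ - mu_0)^T · S^{-1} · (x̄ - mu_0):
  S^{-1} · (x̄ - mu_0) = (0.34, -0.4753),
  (x̄ - mu_0)^T · [...] = (0.8333)·(0.34) + (-3)·(-0.4753) = 1.7092.

Step 5 — scale by n: T² = 6 · 1.7092 = 10.255.

T² ≈ 10.255


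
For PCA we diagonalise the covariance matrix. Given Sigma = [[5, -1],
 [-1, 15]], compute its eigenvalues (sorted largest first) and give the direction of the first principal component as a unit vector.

Step 1 — characteristic polynomial of 2×2 Sigma:
  det(Sigma - λI) = λ² - trace · λ + det = 0.
  trace = 5 + 15 = 20, det = 5·15 - (-1)² = 74.
Step 2 — discriminant:
  Δ = trace² - 4·det = 400 - 296 = 104.
Step 3 — eigenvalues:
  λ = (trace ± √Δ)/2 = (20 ± 10.198)/2,
  λ_1 = 15.099,  λ_2 = 4.901.

Step 4 — unit eigenvector for λ_1: solve (Sigma - λ_1 I)v = 0. First row:
  (5 - 15.099)·v_x + (-1)·v_y = 0, i.e. (-10.099)·v_x + (-1)·v_y = 0,
  so v ∝ (b, λ_1 - a) = (-1, 10.099); multiply by -1 so the first entry is positive: u = (1, -10.099).
  ||u|| = √((1)² + (-10.099)²) = √(102.9902) ≈ 10.1484,
  v_1 = u/||u|| ≈ (0.0985, -0.9951) (||v_1|| = 1).

λ_1 = 15.099,  λ_2 = 4.901;  v_1 ≈ (0.0985, -0.9951)


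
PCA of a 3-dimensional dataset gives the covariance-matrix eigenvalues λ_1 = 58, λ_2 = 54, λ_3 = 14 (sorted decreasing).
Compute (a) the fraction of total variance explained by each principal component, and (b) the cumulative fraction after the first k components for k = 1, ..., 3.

Step 1 — total variance = trace(Sigma) = Σ λ_i = 58 + 54 + 14 = 126.

Step 2 — fraction explained by component i = λ_i / Σ λ:
  PC1: 58/126 = 0.4603
  PC2: 54/126 = 0.4286
  PC3: 14/126 = 0.1111

Step 3 — cumulative fraction after k components = (λ_1 + ... + λ_k) / Σ λ:
  k = 1: 58/126 = 0.4603
  k = 2: (58 + 54)/126 = 112/126 = 0.8889
  k = 3: (58 + 54 + 14)/126 = 126/126 = 1

Summary (fraction, with percent):

explained: PC1 0.4603 (46.03%), PC2 0.4286 (42.86%), PC3 0.1111 (11.11%);  cumulative: 0.4603, 0.8889, 1


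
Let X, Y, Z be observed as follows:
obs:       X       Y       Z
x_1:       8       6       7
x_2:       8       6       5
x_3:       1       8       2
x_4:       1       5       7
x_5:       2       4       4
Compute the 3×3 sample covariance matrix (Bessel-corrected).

Step 1 — column means:
  mean(X) = (8 + 8 + 1 + 1 + 2) / 5 = 20/5 = 4
  mean(Y) = (6 + 6 + 8 + 5 + 4) / 5 = 29/5 = 5.8
  mean(Z) = (7 + 5 + 2 + 7 + 4) / 5 = 25/5 = 5

Step 2 — sample covariance S[i,j] = (1/(n-1)) · Σ_k (x_{k,i} - mean_i) · (x_{k,j} - mean_j), with n-1 = 4.
  S[X,X] = ((4)·(4) + (4)·(4) + (-3)·(-3) + (-3)·(-3) + (-2)·(-2)) / 4 = 54/4 = 13.5
  S[X,Y] = ((4)·(0.2) + (4)·(0.2) + (-3)·(2.2) + (-3)·(-0.8) + (-2)·(-1.8)) / 4 = 1/4 = 0.25
  S[X,Z] = ((4)·(2) + (4)·(0) + (-3)·(-3) + (-3)·(2) + (-2)·(-1)) / 4 = 13/4 = 3.25
  S[Y,Y] = ((0.2)·(0.2) + (0.2)·(0.2) + (2.2)·(2.2) + (-0.8)·(-0.8) + (-1.8)·(-1.8)) / 4 = 8.8/4 = 2.2
  S[Y,Z] = ((0.2)·(2) + (0.2)·(0) + (2.2)·(-3) + (-0.8)·(2) + (-1.8)·(-1)) / 4 = -6/4 = -1.5
  S[Z,Z] = ((2)·(2) + (0)·(0) + (-3)·(-3) + (2)·(2) + (-1)·(-1)) / 4 = 18/4 = 4.5

S is symmetric (S[j,i] = S[i,j]). Assembling:

S = [[13.5, 0.25, 3.25],
 [0.25, 2.2, -1.5],
 [3.25, -1.5, 4.5]]


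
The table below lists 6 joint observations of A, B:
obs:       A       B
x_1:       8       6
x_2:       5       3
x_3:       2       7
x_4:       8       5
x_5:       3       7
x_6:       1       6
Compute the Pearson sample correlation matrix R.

Step 1 — column means:
  mean(A) = (8 + 5 + 2 + 8 + 3 + 1) / 6 = 27/6 = 4.5
  mean(B) = (6 + 3 + 7 + 5 + 7 + 6) / 6 = 34/6 = 5.6667

Step 2 — sample variances and covariances s[i,j] = (1/(n-1)) · Σ_k (x_{k,i} - mean_i) · (x_{k,j} - mean_j), with n-1 = 5:
  s[A,A] = ((3.5)·(3.5) + (0.5)·(0.5) + (-2.5)·(-2.5) + (3.5)·(3.5) + (-1.5)·(-1.5) + (-3.5)·(-3.5)) / 5 = 45.5/5 = 9.1
  s[A,B] = ((3.5)·(0.3333) + (0.5)·(-2.6667) + (-2.5)·(1.3333) + (3.5)·(-0.6667) + (-1.5)·(1.3333) + (-3.5)·(0.3333)) / 5 = -9/5 = -1.8
  s[B,B] = ((0.3333)·(0.3333) + (-2.6667)·(-2.6667) + (1.3333)·(1.3333) + (-0.6667)·(-0.6667) + (1.3333)·(1.3333) + (0.3333)·(0.3333)) / 5 = 11.3333/5 = 2.2667
  Sample standard deviations s_i = √(s[i,i]):
  s(A) = √(9.1) = 3.0166
  s(B) = √(2.2667) = 1.5055

Step 3 — r_{ij} = s_{ij} / (s_i · s_j):
  r[A,A] = 1 (diagonal).
  r[A,B] = -1.8 / (3.0166 · 1.5055) = -1.8 / 4.5417 = -0.3963
  r[B,B] = 1 (diagonal).

R is symmetric with unit diagonal. Assembling:

R = [[1, -0.3963],
 [-0.3963, 1]]


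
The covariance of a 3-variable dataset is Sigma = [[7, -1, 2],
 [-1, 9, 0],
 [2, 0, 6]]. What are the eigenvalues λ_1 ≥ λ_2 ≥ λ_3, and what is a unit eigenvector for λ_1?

Step 1 — characteristic polynomial p(λ) = det(λI - Sigma) = λ³ - tr·λ² + c_1·λ - det, where tr = trace, c_1 = sum of the principal 2×2 minors, det = det(Sigma):
  tr = 7 + 9 + 6 = 22,
  c_1 = (7·9 - (-1)²) + (7·6 - (2)²) + (9·6 - (0)²) = 62 + 38 + 54 = 154,
  det = 7·(9·6 - (0)²) - (-1)·((-1)·6 - (0)·(2)) + (2)·((-1)·(0) - 9·(2)) = 7·(54) - (-1)·(-6) + (2)·(-18) = 336.
  So p(λ) = λ³ - 22λ² + 154λ - 336.
Step 2 — look for an integer root (rational root theorem: any rational root is an integer divisor of 336). Testing λ = 8:
  p(8) = 512 - 1408 + 1232 - 336 = 0  ✓
  Dividing out (λ - 8): p(λ) = (λ - 8)(λ² - 14λ + 42).
Step 3 — remaining eigenvalues from the quadratic λ² - 14λ + 42 = 0:
  Δ = 14² - 4·42 = 196 - 168 = 28,  λ = (14 ± √28)/2 = (14 ± 5.2915)/2 ≈ 9.6458 or 4.3542.
  Sorted: λ_1 = 9.6458,  λ_2 = 8,  λ_3 = 4.3542  (check: sum = 22 = tr ✓).

Step 4 — unit eigenvector for λ_1 ≈ 9.6458: v spans the null space of (Sigma - λ_1 I), whose rows are
  r_1 = (-2.6458, -1, 2),  r_2 = (-1, -0.6458, 0),  r_3 = (2, 0, -3.6458).
  v is orthogonal to every row, so take v ∝ r_1 × r_2 = ((-1)·(0) - (2)·(-0.6458), (2)·(-1) - (-2.6458)·(0), (-2.6458)·(-0.6458) - (-1)·(-1)) ≈ (1.2915, -2, 0.7085).
  Let u = (1.2915, -2, 0.7085).
  ||u|| = √((1.2915)² + (-2)² + (0.7085)²) = √(6.1699) ≈ 2.4839,  v_1 = u/||u|| ≈ (0.5199, -0.8052, 0.2852) (||v_1|| = 1).

λ_1 = 9.6458,  λ_2 = 8,  λ_3 = 4.3542;  v_1 ≈ (0.5199, -0.8052, 0.2852)


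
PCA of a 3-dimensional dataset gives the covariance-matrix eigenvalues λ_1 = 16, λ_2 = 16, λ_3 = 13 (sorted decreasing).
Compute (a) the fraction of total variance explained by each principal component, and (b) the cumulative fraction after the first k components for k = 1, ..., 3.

Step 1 — total variance = trace(Sigma) = Σ λ_i = 16 + 16 + 13 = 45.

Step 2 — fraction explained by component i = λ_i / Σ λ:
  PC1: 16/45 = 0.3556
  PC2: 16/45 = 0.3556
  PC3: 13/45 = 0.2889

Step 3 — cumulative fraction after k components = (λ_1 + ... + λ_k) / Σ λ:
  k = 1: 16/45 = 0.3556
  k = 2: (16 + 16)/45 = 32/45 = 0.7111
  k = 3: (16 + 16 + 13)/45 = 45/45 = 1

Summary (fraction, with percent):

explained: PC1 0.3556 (35.56%), PC2 0.3556 (35.56%), PC3 0.2889 (28.89%);  cumulative: 0.3556, 0.7111, 1


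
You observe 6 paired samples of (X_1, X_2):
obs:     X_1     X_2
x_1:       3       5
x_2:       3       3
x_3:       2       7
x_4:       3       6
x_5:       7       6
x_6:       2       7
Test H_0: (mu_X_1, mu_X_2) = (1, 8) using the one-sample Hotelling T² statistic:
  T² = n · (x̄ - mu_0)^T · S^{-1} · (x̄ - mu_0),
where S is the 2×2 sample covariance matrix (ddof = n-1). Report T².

Step 1 — sample mean vector:
  mean(X_1) = (3 + 3 + 2 + 3 + 7 + 2) / 6 = 20/6 = 3.3333
  mean(X_2) = (5 + 3 + 7 + 6 + 6 + 7) / 6 = 34/6 = 5.6667
  x̄ = (3.3333, 5.6667),  deviation x̄ - mu_0 = (3.3333, 5.6667) - (1, 8) = (2.3333, -2.3333).

Step 2 — sample covariance matrix, S[i,j] = (1/(n-1)) · Σ_k (x_{k,i} - mean_i) · (x_{k,j} - mean_j), divisor n-1 = 5:
  S[X_1,X_1] = ((-0.3333)·(-0.3333) + (-0.3333)·(-0.3333) + (-1.3333)·(-1.3333) + (-0.3333)·(-0.3333) + (3.6667)·(3.6667) + (-1.3333)·(-1.3333)) / 5 = 17.3333/5 = 3.4667
  S[X_1,X_2] = ((-0.3333)·(-0.6667) + (-0.3333)·(-2.6667) + (-1.3333)·(1.3333) + (-0.3333)·(0.3333) + (3.6667)·(0.3333) + (-1.3333)·(1.3333)) / 5 = -1.3333/5 = -0.2667
  S[X_2,X_2] = ((-0.6667)·(-0.6667) + (-2.6667)·(-2.6667) + (1.3333)·(1.3333) + (0.3333)·(0.3333) + (0.3333)·(0.3333) + (1.3333)·(1.3333)) / 5 = 11.3333/5 = 2.2667
  S = [[3.4667, -0.2667],
 [-0.2667, 2.2667]].

Step 3 — invert S. det(S) = 3.4667·2.2667 - (-0.2667)² = 7.7867.
  S^{-1} = (1/det) · [[d, -b], [-b, a]] = [[0.2911, 0.0342],
 [0.0342, 0.4452]].

Step 4 — quadratic form (x̄ - mu_0)^T · S^{-1} · (x̄ - mu_0):
  S^{-1} · (x̄ - mu_0) = (0.5993, -0.9589),
  (x̄ - mu_0)^T · [...] = (2.3333)·(0.5993) + (-2.3333)·(-0.9589) = 3.6358.

Step 5 — scale by n: T² = 6 · 3.6358 = 21.8151.

T² ≈ 21.8151


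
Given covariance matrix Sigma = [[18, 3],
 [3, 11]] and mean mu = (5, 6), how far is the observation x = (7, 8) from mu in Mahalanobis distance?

Step 1 — centre the observation: (x - mu) = (2, 2).

Step 2 — invert Sigma. det(Sigma) = 18·11 - (3)² = 189.
  Sigma^{-1} = (1/det) · [[d, -b], [-b, a]] = [[0.0582, -0.0159],
 [-0.0159, 0.0952]].

Step 3 — form the quadratic (x - mu)^T · Sigma^{-1} · (x - mu):
  Sigma^{-1} · (x - mu) = (0.0847, 0.1587).
  (x - mu)^T · [Sigma^{-1} · (x - mu)] = (2)·(0.0847) + (2)·(0.1587) = 0.4868.

Step 4 — take square root: d = √(0.4868) ≈ 0.6977.

d(x, mu) = √(0.4868) ≈ 0.6977


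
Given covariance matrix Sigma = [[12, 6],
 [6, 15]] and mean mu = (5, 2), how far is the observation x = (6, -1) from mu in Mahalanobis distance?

Step 1 — centre the observation: (x - mu) = (1, -3).

Step 2 — invert Sigma. det(Sigma) = 12·15 - (6)² = 144.
  Sigma^{-1} = (1/det) · [[d, -b], [-b, a]] = [[0.1042, -0.0417],
 [-0.0417, 0.0833]].

Step 3 — form the quadratic (x - mu)^T · Sigma^{-1} · (x - mu):
  Sigma^{-1} · (x - mu) = (0.2292, -0.2917).
  (x - mu)^T · [Sigma^{-1} · (x - mu)] = (1)·(0.2292) + (-3)·(-0.2917) = 1.1042.

Step 4 — take square root: d = √(1.1042) ≈ 1.0508.

d(x, mu) = √(1.1042) ≈ 1.0508


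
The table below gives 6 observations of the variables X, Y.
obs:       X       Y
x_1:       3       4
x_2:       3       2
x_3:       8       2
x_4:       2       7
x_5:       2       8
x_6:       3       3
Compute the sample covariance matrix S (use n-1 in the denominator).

Step 1 — column means:
  mean(X) = (3 + 3 + 8 + 2 + 2 + 3) / 6 = 21/6 = 3.5
  mean(Y) = (4 + 2 + 2 + 7 + 8 + 3) / 6 = 26/6 = 4.3333

Step 2 — sample covariance S[i,j] = (1/(n-1)) · Σ_k (x_{k,i} - mean_i) · (x_{k,j} - mean_j), with n-1 = 5.
  S[X,X] = ((-0.5)·(-0.5) + (-0.5)·(-0.5) + (4.5)·(4.5) + (-1.5)·(-1.5) + (-1.5)·(-1.5) + (-0.5)·(-0.5)) / 5 = 25.5/5 = 5.1
  S[X,Y] = ((-0.5)·(-0.3333) + (-0.5)·(-2.3333) + (4.5)·(-2.3333) + (-1.5)·(2.6667) + (-1.5)·(3.6667) + (-0.5)·(-1.3333)) / 5 = -18/5 = -3.6
  S[Y,Y] = ((-0.3333)·(-0.3333) + (-2.3333)·(-2.3333) + (-2.3333)·(-2.3333) + (2.6667)·(2.6667) + (3.6667)·(3.6667) + (-1.3333)·(-1.3333)) / 5 = 33.3333/5 = 6.6667

S is symmetric (S[j,i] = S[i,j]). Assembling:

S = [[5.1, -3.6],
 [-3.6, 6.6667]]


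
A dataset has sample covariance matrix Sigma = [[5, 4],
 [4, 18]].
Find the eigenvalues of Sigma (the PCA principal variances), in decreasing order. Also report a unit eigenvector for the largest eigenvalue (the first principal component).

Step 1 — characteristic polynomial of 2×2 Sigma:
  det(Sigma - λI) = λ² - trace · λ + det = 0.
  trace = 5 + 18 = 23, det = 5·18 - (4)² = 74.
Step 2 — discriminant:
  Δ = trace² - 4·det = 529 - 296 = 233.
Step 3 — eigenvalues:
  λ = (trace ± √Δ)/2 = (23 ± 15.2643)/2,
  λ_1 = 19.1322,  λ_2 = 3.8678.

Step 4 — unit eigenvector for λ_1: solve (Sigma - λ_1 I)v = 0. First row:
  (5 - 19.1322)·v_x + (4)·v_y = 0, i.e. (-14.1322)·v_x + (4)·v_y = 0,
  so v ∝ (b, λ_1 - a) = (4, 14.1322) = u.
  ||u|| = √((4)² + (14.1322)²) = √(215.7182) ≈ 14.6873,
  v_1 = u/||u|| ≈ (0.2723, 0.9622) (||v_1|| = 1).

λ_1 = 19.1322,  λ_2 = 3.8678;  v_1 ≈ (0.2723, 0.9622)


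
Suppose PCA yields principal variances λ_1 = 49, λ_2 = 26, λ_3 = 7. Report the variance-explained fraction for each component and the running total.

Step 1 — total variance = trace(Sigma) = Σ λ_i = 49 + 26 + 7 = 82.

Step 2 — fraction explained by component i = λ_i / Σ λ:
  PC1: 49/82 = 0.5976
  PC2: 26/82 = 0.3171
  PC3: 7/82 = 0.0854

Step 3 — cumulative fraction after k components = (λ_1 + ... + λ_k) / Σ λ:
  k = 1: 49/82 = 0.5976
  k = 2: (49 + 26)/82 = 75/82 = 0.9146
  k = 3: (49 + 26 + 7)/82 = 82/82 = 1

Summary (fraction, with percent):

explained: PC1 0.5976 (59.76%), PC2 0.3171 (31.71%), PC3 0.0854 (8.54%);  cumulative: 0.5976, 0.9146, 1


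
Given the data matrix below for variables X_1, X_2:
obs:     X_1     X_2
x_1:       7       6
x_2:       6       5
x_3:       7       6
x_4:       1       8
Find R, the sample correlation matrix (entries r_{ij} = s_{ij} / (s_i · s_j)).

Step 1 — column means:
  mean(X_1) = (7 + 6 + 7 + 1) / 4 = 21/4 = 5.25
  mean(X_2) = (6 + 5 + 6 + 8) / 4 = 25/4 = 6.25

Step 2 — sample variances and covariances s[i,j] = (1/(n-1)) · Σ_k (x_{k,i} - mean_i) · (x_{k,j} - mean_j), with n-1 = 3:
  s[X_1,X_1] = ((1.75)·(1.75) + (0.75)·(0.75) + (1.75)·(1.75) + (-4.25)·(-4.25)) / 3 = 24.75/3 = 8.25
  s[X_1,X_2] = ((1.75)·(-0.25) + (0.75)·(-1.25) + (1.75)·(-0.25) + (-4.25)·(1.75)) / 3 = -9.25/3 = -3.0833
  s[X_2,X_2] = ((-0.25)·(-0.25) + (-1.25)·(-1.25) + (-0.25)·(-0.25) + (1.75)·(1.75)) / 3 = 4.75/3 = 1.5833
  Sample standard deviations s_i = √(s[i,i]):
  s(X_1) = √(8.25) = 2.8723
  s(X_2) = √(1.5833) = 1.2583

Step 3 — r_{ij} = s_{ij} / (s_i · s_j):
  r[X_1,X_1] = 1 (diagonal).
  r[X_1,X_2] = -3.0833 / (2.8723 · 1.2583) = -3.0833 / 3.6142 = -0.8531
  r[X_2,X_2] = 1 (diagonal).

R is symmetric with unit diagonal. Assembling:

R = [[1, -0.8531],
 [-0.8531, 1]]


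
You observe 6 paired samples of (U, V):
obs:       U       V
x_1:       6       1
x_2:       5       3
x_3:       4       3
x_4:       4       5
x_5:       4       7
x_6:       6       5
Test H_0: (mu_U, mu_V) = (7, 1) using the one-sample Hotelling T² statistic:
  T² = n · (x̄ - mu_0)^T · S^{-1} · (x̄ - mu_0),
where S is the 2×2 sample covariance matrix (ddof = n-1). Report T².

Step 1 — sample mean vector:
  mean(U) = (6 + 5 + 4 + 4 + 4 + 6) / 6 = 29/6 = 4.8333
  mean(V) = (1 + 3 + 3 + 5 + 7 + 5) / 6 = 24/6 = 4
  x̄ = (4.8333, 4),  deviation x̄ - mu_0 = (4.8333, 4) - (7, 1) = (-2.1667, 3).

Step 2 — sample covariance matrix, S[i,j] = (1/(n-1)) · Σ_k (x_{k,i} - mean_i) · (x_{k,j} - mean_j), divisor n-1 = 5:
  S[U,U] = ((1.1667)·(1.1667) + (0.1667)·(0.1667) + (-0.8333)·(-0.8333) + (-0.8333)·(-0.8333) + (-0.8333)·(-0.8333) + (1.1667)·(1.1667)) / 5 = 4.8333/5 = 0.9667
  S[U,V] = ((1.1667)·(-3) + (0.1667)·(-1) + (-0.8333)·(-1) + (-0.8333)·(1) + (-0.8333)·(3) + (1.1667)·(1)) / 5 = -5/5 = -1
  S[V,V] = ((-3)·(-3) + (-1)·(-1) + (-1)·(-1) + (1)·(1) + (3)·(3) + (1)·(1)) / 5 = 22/5 = 4.4
  S = [[0.9667, -1],
 [-1, 4.4]].

Step 3 — invert S. det(S) = 0.9667·4.4 - (-1)² = 3.2533.
  S^{-1} = (1/det) · [[d, -b], [-b, a]] = [[1.3525, 0.3074],
 [0.3074, 0.2971]].

Step 4 — quadratic form (x̄ - mu_0)^T · S^{-1} · (x̄ - mu_0):
  S^{-1} · (x̄ - mu_0) = (-2.0082, 0.2254),
  (x̄ - mu_0)^T · [...] = (-2.1667)·(-2.0082) + (3)·(0.2254) = 5.0273.

Step 5 — scale by n: T² = 6 · 5.0273 = 30.1639.

T² ≈ 30.1639


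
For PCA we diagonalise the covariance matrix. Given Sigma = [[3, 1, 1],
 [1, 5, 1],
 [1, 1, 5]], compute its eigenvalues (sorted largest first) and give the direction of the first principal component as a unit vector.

Step 1 — characteristic polynomial p(λ) = det(λI - Sigma) = λ³ - tr·λ² + c_1·λ - det, where tr = trace, c_1 = sum of the principal 2×2 minors, det = det(Sigma):
  tr = 3 + 5 + 5 = 13,
  c_1 = (3·5 - (1)²) + (3·5 - (1)²) + (5·5 - (1)²) = 14 + 14 + 24 = 52,
  det = 3·(5·5 - (1)²) - (1)·((1)·5 - (1)·(1)) + (1)·((1)·(1) - 5·(1)) = 3·(24) - (1)·(4) + (1)·(-4) = 64.
  So p(λ) = λ³ - 13λ² + 52λ - 64.
Step 2 — look for an integer root (rational root theorem: any rational root is an integer divisor of 64). Testing λ = 4:
  p(4) = 64 - 208 + 208 - 64 = 0  ✓
  Dividing out (λ - 4): p(λ) = (λ - 4)(λ² - 9λ + 16).
Step 3 — remaining eigenvalues from the quadratic λ² - 9λ + 16 = 0:
  Δ = 9² - 4·16 = 81 - 64 = 17,  λ = (9 ± √17)/2 = (9 ± 4.1231)/2 ≈ 6.5616 or 2.4384.
  Sorted: λ_1 = 6.5616,  λ_2 = 4,  λ_3 = 2.4384  (check: sum = 13 = tr ✓).

Step 4 — unit eigenvector for λ_1 ≈ 6.5616: v spans the null space of (Sigma - λ_1 I), whose rows are
  r_1 = (-3.5616, 1, 1),  r_2 = (1, -1.5616, 1),  r_3 = (1, 1, -1.5616).
  v is orthogonal to every row, so take v ∝ r_1 × r_2 = ((1)·(1) - (1)·(-1.5616), (1)·(1) - (-3.5616)·(1), (-3.5616)·(-1.5616) - (1)·(1)) ≈ (2.5616, 4.5616, 4.5616).
  Let u = (2.5616, 4.5616, 4.5616).
  ||u|| = √((2.5616)² + (4.5616)² + (4.5616)²) = √(48.1771) ≈ 6.941,  v_1 = u/||u|| ≈ (0.369, 0.6572, 0.6572) (||v_1|| = 1).

λ_1 = 6.5616,  λ_2 = 4,  λ_3 = 2.4384;  v_1 ≈ (0.369, 0.6572, 0.6572)


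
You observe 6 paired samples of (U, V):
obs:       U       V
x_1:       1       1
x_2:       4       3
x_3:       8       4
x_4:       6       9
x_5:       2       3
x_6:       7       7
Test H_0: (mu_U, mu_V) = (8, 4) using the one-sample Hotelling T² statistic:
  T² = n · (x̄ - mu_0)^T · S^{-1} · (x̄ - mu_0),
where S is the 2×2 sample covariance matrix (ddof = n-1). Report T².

Step 1 — sample mean vector:
  mean(U) = (1 + 4 + 8 + 6 + 2 + 7) / 6 = 28/6 = 4.6667
  mean(V) = (1 + 3 + 4 + 9 + 3 + 7) / 6 = 27/6 = 4.5
  x̄ = (4.6667, 4.5),  deviation x̄ - mu_0 = (4.6667, 4.5) - (8, 4) = (-3.3333, 0.5).

Step 2 — sample covariance matrix, S[i,j] = (1/(n-1)) · Σ_k (x_{k,i} - mean_i) · (x_{k,j} - mean_j), divisor n-1 = 5:
  S[U,U] = ((-3.6667)·(-3.6667) + (-0.6667)·(-0.6667) + (3.3333)·(3.3333) + (1.3333)·(1.3333) + (-2.6667)·(-2.6667) + (2.3333)·(2.3333)) / 5 = 39.3333/5 = 7.8667
  S[U,V] = ((-3.6667)·(-3.5) + (-0.6667)·(-1.5) + (3.3333)·(-0.5) + (1.3333)·(4.5) + (-2.6667)·(-1.5) + (2.3333)·(2.5)) / 5 = 28/5 = 5.6
  S[V,V] = ((-3.5)·(-3.5) + (-1.5)·(-1.5) + (-0.5)·(-0.5) + (4.5)·(4.5) + (-1.5)·(-1.5) + (2.5)·(2.5)) / 5 = 43.5/5 = 8.7
  S = [[7.8667, 5.6],
 [5.6, 8.7]].

Step 3 — invert S. det(S) = 7.8667·8.7 - (5.6)² = 37.08.
  S^{-1} = (1/det) · [[d, -b], [-b, a]] = [[0.2346, -0.151],
 [-0.151, 0.2122]].

Step 4 — quadratic form (x̄ - mu_0)^T · S^{-1} · (x̄ - mu_0):
  S^{-1} · (x̄ - mu_0) = (-0.8576, 0.6095),
  (x̄ - mu_0)^T · [...] = (-3.3333)·(-0.8576) + (0.5)·(0.6095) = 3.1634.

Step 5 — scale by n: T² = 6 · 3.1634 = 18.9806.

T² ≈ 18.9806


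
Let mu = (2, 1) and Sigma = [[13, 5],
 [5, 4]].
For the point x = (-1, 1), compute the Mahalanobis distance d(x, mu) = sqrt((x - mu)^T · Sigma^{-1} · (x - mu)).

Step 1 — centre the observation: (x - mu) = (-3, 0).

Step 2 — invert Sigma. det(Sigma) = 13·4 - (5)² = 27.
  Sigma^{-1} = (1/det) · [[d, -b], [-b, a]] = [[0.1481, -0.1852],
 [-0.1852, 0.4815]].

Step 3 — form the quadratic (x - mu)^T · Sigma^{-1} · (x - mu):
  Sigma^{-1} · (x - mu) = (-0.4444, 0.5556).
  (x - mu)^T · [Sigma^{-1} · (x - mu)] = (-3)·(-0.4444) + (0)·(0.5556) = 1.3333.

Step 4 — take square root: d = √(1.3333) ≈ 1.1547.

d(x, mu) = √(1.3333) ≈ 1.1547


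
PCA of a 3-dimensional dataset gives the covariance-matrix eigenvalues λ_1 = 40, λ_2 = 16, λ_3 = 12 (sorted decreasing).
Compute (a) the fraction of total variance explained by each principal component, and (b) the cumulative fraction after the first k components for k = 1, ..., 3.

Step 1 — total variance = trace(Sigma) = Σ λ_i = 40 + 16 + 12 = 68.

Step 2 — fraction explained by component i = λ_i / Σ λ:
  PC1: 40/68 = 0.5882
  PC2: 16/68 = 0.2353
  PC3: 12/68 = 0.1765

Step 3 — cumulative fraction after k components = (λ_1 + ... + λ_k) / Σ λ:
  k = 1: 40/68 = 0.5882
  k = 2: (40 + 16)/68 = 56/68 = 0.8235
  k = 3: (40 + 16 + 12)/68 = 68/68 = 1

Summary (fraction, with percent):

explained: PC1 0.5882 (58.82%), PC2 0.2353 (23.53%), PC3 0.1765 (17.65%);  cumulative: 0.5882, 0.8235, 1


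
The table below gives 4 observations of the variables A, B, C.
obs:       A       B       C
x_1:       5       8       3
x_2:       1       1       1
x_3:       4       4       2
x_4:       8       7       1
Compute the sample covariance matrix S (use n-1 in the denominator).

Step 1 — column means:
  mean(A) = (5 + 1 + 4 + 8) / 4 = 18/4 = 4.5
  mean(B) = (8 + 1 + 4 + 7) / 4 = 20/4 = 5
  mean(C) = (3 + 1 + 2 + 1) / 4 = 7/4 = 1.75

Step 2 — sample covariance S[i,j] = (1/(n-1)) · Σ_k (x_{k,i} - mean_i) · (x_{k,j} - mean_j), with n-1 = 3.
  S[A,A] = ((0.5)·(0.5) + (-3.5)·(-3.5) + (-0.5)·(-0.5) + (3.5)·(3.5)) / 3 = 25/3 = 8.3333
  S[A,B] = ((0.5)·(3) + (-3.5)·(-4) + (-0.5)·(-1) + (3.5)·(2)) / 3 = 23/3 = 7.6667
  S[A,C] = ((0.5)·(1.25) + (-3.5)·(-0.75) + (-0.5)·(0.25) + (3.5)·(-0.75)) / 3 = 0.5/3 = 0.1667
  S[B,B] = ((3)·(3) + (-4)·(-4) + (-1)·(-1) + (2)·(2)) / 3 = 30/3 = 10
  S[B,C] = ((3)·(1.25) + (-4)·(-0.75) + (-1)·(0.25) + (2)·(-0.75)) / 3 = 5/3 = 1.6667
  S[C,C] = ((1.25)·(1.25) + (-0.75)·(-0.75) + (0.25)·(0.25) + (-0.75)·(-0.75)) / 3 = 2.75/3 = 0.9167

S is symmetric (S[j,i] = S[i,j]). Assembling:

S = [[8.3333, 7.6667, 0.1667],
 [7.6667, 10, 1.6667],
 [0.1667, 1.6667, 0.9167]]


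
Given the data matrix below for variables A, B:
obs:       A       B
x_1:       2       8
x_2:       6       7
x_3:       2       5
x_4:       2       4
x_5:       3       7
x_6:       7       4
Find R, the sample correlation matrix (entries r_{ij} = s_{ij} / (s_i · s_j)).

Step 1 — column means:
  mean(A) = (2 + 6 + 2 + 2 + 3 + 7) / 6 = 22/6 = 3.6667
  mean(B) = (8 + 7 + 5 + 4 + 7 + 4) / 6 = 35/6 = 5.8333

Step 2 — sample variances and covariances s[i,j] = (1/(n-1)) · Σ_k (x_{k,i} - mean_i) · (x_{k,j} - mean_j), with n-1 = 5:
  s[A,A] = ((-1.6667)·(-1.6667) + (2.3333)·(2.3333) + (-1.6667)·(-1.6667) + (-1.6667)·(-1.6667) + (-0.6667)·(-0.6667) + (3.3333)·(3.3333)) / 5 = 25.3333/5 = 5.0667
  s[A,B] = ((-1.6667)·(2.1667) + (2.3333)·(1.1667) + (-1.6667)·(-0.8333) + (-1.6667)·(-1.8333) + (-0.6667)·(1.1667) + (3.3333)·(-1.8333)) / 5 = -3.3333/5 = -0.6667
  s[B,B] = ((2.1667)·(2.1667) + (1.1667)·(1.1667) + (-0.8333)·(-0.8333) + (-1.8333)·(-1.8333) + (1.1667)·(1.1667) + (-1.8333)·(-1.8333)) / 5 = 14.8333/5 = 2.9667
  Sample standard deviations s_i = √(s[i,i]):
  s(A) = √(5.0667) = 2.2509
  s(B) = √(2.9667) = 1.7224

Step 3 — r_{ij} = s_{ij} / (s_i · s_j):
  r[A,A] = 1 (diagonal).
  r[A,B] = -0.6667 / (2.2509 · 1.7224) = -0.6667 / 3.877 = -0.172
  r[B,B] = 1 (diagonal).

R is symmetric with unit diagonal. Assembling:

R = [[1, -0.172],
 [-0.172, 1]]


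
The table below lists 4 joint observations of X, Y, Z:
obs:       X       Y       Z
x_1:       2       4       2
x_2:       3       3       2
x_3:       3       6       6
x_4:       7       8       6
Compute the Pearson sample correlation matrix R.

Step 1 — column means:
  mean(X) = (2 + 3 + 3 + 7) / 4 = 15/4 = 3.75
  mean(Y) = (4 + 3 + 6 + 8) / 4 = 21/4 = 5.25
  mean(Z) = (2 + 2 + 6 + 6) / 4 = 16/4 = 4

Step 2 — sample variances and covariances s[i,j] = (1/(n-1)) · Σ_k (x_{k,i} - mean_i) · (x_{k,j} - mean_j), with n-1 = 3:
  s[X,X] = ((-1.75)·(-1.75) + (-0.75)·(-0.75) + (-0.75)·(-0.75) + (3.25)·(3.25)) / 3 = 14.75/3 = 4.9167
  s[X,Y] = ((-1.75)·(-1.25) + (-0.75)·(-2.25) + (-0.75)·(0.75) + (3.25)·(2.75)) / 3 = 12.25/3 = 4.0833
  s[X,Z] = ((-1.75)·(-2) + (-0.75)·(-2) + (-0.75)·(2) + (3.25)·(2)) / 3 = 10/3 = 3.3333
  s[Y,Y] = ((-1.25)·(-1.25) + (-2.25)·(-2.25) + (0.75)·(0.75) + (2.75)·(2.75)) / 3 = 14.75/3 = 4.9167
  s[Y,Z] = ((-1.25)·(-2) + (-2.25)·(-2) + (0.75)·(2) + (2.75)·(2)) / 3 = 14/3 = 4.6667
  s[Z,Z] = ((-2)·(-2) + (-2)·(-2) + (2)·(2) + (2)·(2)) / 3 = 16/3 = 5.3333
  Sample standard deviations s_i = √(s[i,i]):
  s(X) = √(4.9167) = 2.2174
  s(Y) = √(4.9167) = 2.2174
  s(Z) = √(5.3333) = 2.3094

Step 3 — r_{ij} = s_{ij} / (s_i · s_j):
  r[X,X] = 1 (diagonal).
  r[X,Y] = 4.0833 / (2.2174 · 2.2174) = 4.0833 / 4.9167 = 0.8305
  r[X,Z] = 3.3333 / (2.2174 · 2.3094) = 3.3333 / 5.1208 = 0.6509
  r[Y,Y] = 1 (diagonal).
  r[Y,Z] = 4.6667 / (2.2174 · 2.3094) = 4.6667 / 5.1208 = 0.9113
  r[Z,Z] = 1 (diagonal).

R is symmetric with unit diagonal. Assembling:

R = [[1, 0.8305, 0.6509],
 [0.8305, 1, 0.9113],
 [0.6509, 0.9113, 1]]


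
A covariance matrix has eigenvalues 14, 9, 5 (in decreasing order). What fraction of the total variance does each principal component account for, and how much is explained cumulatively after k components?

Step 1 — total variance = trace(Sigma) = Σ λ_i = 14 + 9 + 5 = 28.

Step 2 — fraction explained by component i = λ_i / Σ λ:
  PC1: 14/28 = 0.5
  PC2: 9/28 = 0.3214
  PC3: 5/28 = 0.1786

Step 3 — cumulative fraction after k components = (λ_1 + ... + λ_k) / Σ λ:
  k = 1: 14/28 = 0.5
  k = 2: (14 + 9)/28 = 23/28 = 0.8214
  k = 3: (14 + 9 + 5)/28 = 28/28 = 1

Summary (fraction, with percent):

explained: PC1 0.5 (50%), PC2 0.3214 (32.14%), PC3 0.1786 (17.86%);  cumulative: 0.5, 0.8214, 1


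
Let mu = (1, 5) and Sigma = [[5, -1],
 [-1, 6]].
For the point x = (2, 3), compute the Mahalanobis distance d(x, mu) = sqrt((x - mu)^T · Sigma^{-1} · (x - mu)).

Step 1 — centre the observation: (x - mu) = (1, -2).

Step 2 — invert Sigma. det(Sigma) = 5·6 - (-1)² = 29.
  Sigma^{-1} = (1/det) · [[d, -b], [-b, a]] = [[0.2069, 0.0345],
 [0.0345, 0.1724]].

Step 3 — form the quadratic (x - mu)^T · Sigma^{-1} · (x - mu):
  Sigma^{-1} · (x - mu) = (0.1379, -0.3103).
  (x - mu)^T · [Sigma^{-1} · (x - mu)] = (1)·(0.1379) + (-2)·(-0.3103) = 0.7586.

Step 4 — take square root: d = √(0.7586) ≈ 0.871.

d(x, mu) = √(0.7586) ≈ 0.871


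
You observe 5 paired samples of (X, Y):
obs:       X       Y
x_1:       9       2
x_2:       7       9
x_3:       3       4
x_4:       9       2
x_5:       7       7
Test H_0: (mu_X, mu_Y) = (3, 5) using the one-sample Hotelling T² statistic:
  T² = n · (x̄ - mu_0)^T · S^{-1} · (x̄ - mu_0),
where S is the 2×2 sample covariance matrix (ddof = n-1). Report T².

Step 1 — sample mean vector:
  mean(X) = (9 + 7 + 3 + 9 + 7) / 5 = 35/5 = 7
  mean(Y) = (2 + 9 + 4 + 2 + 7) / 5 = 24/5 = 4.8
  x̄ = (7, 4.8),  deviation x̄ - mu_0 = (7, 4.8) - (3, 5) = (4, -0.2).

Step 2 — sample covariance matrix, S[i,j] = (1/(n-1)) · Σ_k (x_{k,i} - mean_i) · (x_{k,j} - mean_j), divisor n-1 = 4:
  S[X,X] = ((2)·(2) + (0)·(0) + (-4)·(-4) + (2)·(2) + (0)·(0)) / 4 = 24/4 = 6
  S[X,Y] = ((2)·(-2.8) + (0)·(4.2) + (-4)·(-0.8) + (2)·(-2.8) + (0)·(2.2)) / 4 = -8/4 = -2
  S[Y,Y] = ((-2.8)·(-2.8) + (4.2)·(4.2) + (-0.8)·(-0.8) + (-2.8)·(-2.8) + (2.2)·(2.2)) / 4 = 38.8/4 = 9.7
  S = [[6, -2],
 [-2, 9.7]].

Step 3 — invert S. det(S) = 6·9.7 - (-2)² = 54.2.
  S^{-1} = (1/det) · [[d, -b], [-b, a]] = [[0.179, 0.0369],
 [0.0369, 0.1107]].

Step 4 — quadratic form (x̄ - mu_0)^T · S^{-1} · (x̄ - mu_0):
  S^{-1} · (x̄ - mu_0) = (0.7085, 0.1255),
  (x̄ - mu_0)^T · [...] = (4)·(0.7085) + (-0.2)·(0.1255) = 2.8089.

Step 5 — scale by n: T² = 5 · 2.8089 = 14.0443.

T² ≈ 14.0443


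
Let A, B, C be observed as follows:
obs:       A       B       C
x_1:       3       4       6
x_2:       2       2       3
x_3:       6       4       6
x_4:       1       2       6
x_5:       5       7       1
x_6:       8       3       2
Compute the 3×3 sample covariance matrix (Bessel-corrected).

Step 1 — column means:
  mean(A) = (3 + 2 + 6 + 1 + 5 + 8) / 6 = 25/6 = 4.1667
  mean(B) = (4 + 2 + 4 + 2 + 7 + 3) / 6 = 22/6 = 3.6667
  mean(C) = (6 + 3 + 6 + 6 + 1 + 2) / 6 = 24/6 = 4

Step 2 — sample covariance S[i,j] = (1/(n-1)) · Σ_k (x_{k,i} - mean_i) · (x_{k,j} - mean_j), with n-1 = 5.
  S[A,A] = ((-1.1667)·(-1.1667) + (-2.1667)·(-2.1667) + (1.8333)·(1.8333) + (-3.1667)·(-3.1667) + (0.8333)·(0.8333) + (3.8333)·(3.8333)) / 5 = 34.8333/5 = 6.9667
  S[A,B] = ((-1.1667)·(0.3333) + (-2.1667)·(-1.6667) + (1.8333)·(0.3333) + (-3.1667)·(-1.6667) + (0.8333)·(3.3333) + (3.8333)·(-0.6667)) / 5 = 9.3333/5 = 1.8667
  S[A,C] = ((-1.1667)·(2) + (-2.1667)·(-1) + (1.8333)·(2) + (-3.1667)·(2) + (0.8333)·(-3) + (3.8333)·(-2)) / 5 = -13/5 = -2.6
  S[B,B] = ((0.3333)·(0.3333) + (-1.6667)·(-1.6667) + (0.3333)·(0.3333) + (-1.6667)·(-1.6667) + (3.3333)·(3.3333) + (-0.6667)·(-0.6667)) / 5 = 17.3333/5 = 3.4667
  S[B,C] = ((0.3333)·(2) + (-1.6667)·(-1) + (0.3333)·(2) + (-1.6667)·(2) + (3.3333)·(-3) + (-0.6667)·(-2)) / 5 = -9/5 = -1.8
  S[C,C] = ((2)·(2) + (-1)·(-1) + (2)·(2) + (2)·(2) + (-3)·(-3) + (-2)·(-2)) / 5 = 26/5 = 5.2

S is symmetric (S[j,i] = S[i,j]). Assembling:

S = [[6.9667, 1.8667, -2.6],
 [1.8667, 3.4667, -1.8],
 [-2.6, -1.8, 5.2]]


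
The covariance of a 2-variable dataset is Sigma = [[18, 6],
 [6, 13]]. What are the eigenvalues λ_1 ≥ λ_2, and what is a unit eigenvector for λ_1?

Step 1 — characteristic polynomial of 2×2 Sigma:
  det(Sigma - λI) = λ² - trace · λ + det = 0.
  trace = 18 + 13 = 31, det = 18·13 - (6)² = 198.
Step 2 — discriminant:
  Δ = trace² - 4·det = 961 - 792 = 169.
Step 3 — eigenvalues:
  λ = (trace ± √Δ)/2 = (31 ± 13)/2,
  λ_1 = 22,  λ_2 = 9.

Step 4 — unit eigenvector for λ_1: solve (Sigma - λ_1 I)v = 0. First row:
  (18 - 22)·v_x + (6)·v_y = 0, i.e. (-4)·v_x + (6)·v_y = 0,
  so v ∝ (b, λ_1 - a) = (6, 4) = u.
  ||u|| = √((6)² + (4)²) = √(52) ≈ 7.2111,
  v_1 = u/||u|| ≈ (0.8321, 0.5547) (||v_1|| = 1).

λ_1 = 22,  λ_2 = 9;  v_1 ≈ (0.8321, 0.5547)
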